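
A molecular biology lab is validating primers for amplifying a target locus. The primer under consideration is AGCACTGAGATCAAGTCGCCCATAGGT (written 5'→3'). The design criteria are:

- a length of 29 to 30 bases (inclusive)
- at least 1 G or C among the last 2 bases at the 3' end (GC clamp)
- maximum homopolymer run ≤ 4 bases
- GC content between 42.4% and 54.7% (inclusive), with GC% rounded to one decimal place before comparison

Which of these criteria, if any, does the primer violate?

Fails: length.

Base counts: A=8, T=5, G=7, C=7 (length 27).
length: length 27, outside 29–30 ✗
GC clamp: 3' end GT has 1 G/C ✓
homopolymer run: longest run = 3 ✓
GC content: GC 14/27 = 51.9% ✓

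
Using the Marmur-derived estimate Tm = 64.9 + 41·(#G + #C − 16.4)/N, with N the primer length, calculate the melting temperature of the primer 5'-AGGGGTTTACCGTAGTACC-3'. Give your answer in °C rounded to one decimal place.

Base counts: A=4, T=5, G=6, C=4; G+C = 10, N = 19.
Tm = 64.9 + 41·(10 − 16.4)/19 = 64.9 + -262.40/19 = 51.1°C.

51.1°C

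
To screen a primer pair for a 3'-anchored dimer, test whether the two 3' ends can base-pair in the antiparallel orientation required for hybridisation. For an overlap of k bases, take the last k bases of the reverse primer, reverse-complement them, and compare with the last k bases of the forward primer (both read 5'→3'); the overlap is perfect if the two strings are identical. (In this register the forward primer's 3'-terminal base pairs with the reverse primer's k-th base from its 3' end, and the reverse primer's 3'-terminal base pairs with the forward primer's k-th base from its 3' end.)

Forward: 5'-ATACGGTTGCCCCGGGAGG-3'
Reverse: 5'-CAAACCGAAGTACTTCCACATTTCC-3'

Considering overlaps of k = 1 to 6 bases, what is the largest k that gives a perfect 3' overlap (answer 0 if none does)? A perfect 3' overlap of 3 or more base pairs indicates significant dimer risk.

Longest perfect overlap: 2 complementary base pairs; below the dimer-risk threshold (threshold 3).

Last 6 bases (5'→3') — forward …GGGAGG, reverse …ATTTCC.
Reverse complement of the reverse primer's last 6 bases: GGAAAT; its first k bases are the reverse complement of the reverse primer's last k bases, so a perfect k-base overlap needs the forward primer's last k bases to equal them.
Comparing (forward last k vs required): k=1: G vs G ✓; k=2: GG vs GG ✓; k=3: AGG vs GGA ✗; k=4: GAGG vs GGAA ✗; k=5: GGAGG vs GGAAA ✗; k=6: GGGAGG vs GGAAAT ✗.
Perfect overlaps at k = 1, 2; the largest is 2.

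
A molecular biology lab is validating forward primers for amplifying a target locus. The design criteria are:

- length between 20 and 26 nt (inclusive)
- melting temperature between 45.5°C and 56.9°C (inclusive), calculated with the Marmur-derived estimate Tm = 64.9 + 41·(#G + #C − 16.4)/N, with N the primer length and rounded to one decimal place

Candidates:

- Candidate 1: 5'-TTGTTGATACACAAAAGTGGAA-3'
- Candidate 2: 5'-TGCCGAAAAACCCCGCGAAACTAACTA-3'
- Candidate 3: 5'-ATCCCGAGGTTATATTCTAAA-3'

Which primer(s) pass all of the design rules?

Candidate 1 (22 nt, A=9 T=6 G=5 C=2): length 22 ✓; Tm = 64.9 + 41·(7 − 16.4)/22 = 47.4°C ✓ — passes.
Candidate 2 (27 nt, A=11 T=3 G=4 C=9): length 27, outside 20–26 ✗; Tm = 64.9 + 41·(13 − 16.4)/27 = 59.7°C, outside 45.5–56.9°C ✗ — fails.
Candidate 3 (21 nt, A=7 T=7 G=3 C=4): length 21 ✓; Tm = 64.9 + 41·(7 − 16.4)/21 = 46.5°C ✓ — passes.

Candidate 1 and Candidate 3.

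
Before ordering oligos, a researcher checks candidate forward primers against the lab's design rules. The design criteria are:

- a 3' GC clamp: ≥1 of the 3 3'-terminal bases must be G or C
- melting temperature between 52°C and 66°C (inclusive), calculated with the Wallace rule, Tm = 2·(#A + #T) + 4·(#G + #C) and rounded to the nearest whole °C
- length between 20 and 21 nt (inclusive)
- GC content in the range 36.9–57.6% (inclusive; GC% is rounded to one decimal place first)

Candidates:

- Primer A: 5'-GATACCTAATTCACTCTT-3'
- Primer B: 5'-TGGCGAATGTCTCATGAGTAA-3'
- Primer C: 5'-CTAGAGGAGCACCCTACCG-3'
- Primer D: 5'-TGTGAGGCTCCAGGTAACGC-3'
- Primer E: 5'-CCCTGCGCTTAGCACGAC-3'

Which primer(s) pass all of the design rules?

None of the candidates satisfy all criteria.

Primer A (18 nt, A=5 T=7 G=1 C=5): 3' end CTT has 1 G/C ✓; Tm = 2·12 + 4·6 = 48°C, outside 52–66°C ✗; length 18, outside 20–21 ✗; GC 6/18 = 33.3%, outside 36.9–57.6% ✗ — fails.
Primer B (21 nt, A=6 T=6 G=6 C=3): 3' end TAA has 0 G/C, need ≥1 ✗; Tm = 2·12 + 4·9 = 60°C ✓; length 21 ✓; GC 9/21 = 42.9% ✓ — fails.
Primer C (19 nt, A=5 T=2 G=5 C=7): 3' end CCG has 3 G/C ✓; Tm = 2·7 + 4·12 = 62°C ✓; length 19, outside 20–21 ✗; GC 12/19 = 63.2%, outside 36.9–57.6% ✗ — fails.
Primer D (20 nt, A=4 T=4 G=7 C=5): 3' end CGC has 3 G/C ✓; Tm = 2·8 + 4·12 = 64°C ✓; length 20 ✓; GC 12/20 = 60.0%, outside 36.9–57.6% ✗ — fails.
Primer E (18 nt, A=3 T=3 G=4 C=8): 3' end GAC has 2 G/C ✓; Tm = 2·6 + 4·12 = 60°C ✓; length 18, outside 20–21 ✗; GC 12/18 = 66.7%, outside 36.9–57.6% ✗ — fails.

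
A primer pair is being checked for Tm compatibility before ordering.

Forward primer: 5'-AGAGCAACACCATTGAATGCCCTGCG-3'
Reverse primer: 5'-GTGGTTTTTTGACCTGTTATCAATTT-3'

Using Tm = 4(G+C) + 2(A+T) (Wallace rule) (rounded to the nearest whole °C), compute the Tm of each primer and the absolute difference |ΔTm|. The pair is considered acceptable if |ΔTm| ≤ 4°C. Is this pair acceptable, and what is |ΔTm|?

Forward: A=8 T=4 G=6 C=8 → Tm = 2·12 + 4·14 = 80°C.
Reverse: A=4 T=14 G=5 C=3 → Tm = 2·18 + 4·8 = 68°C.
|ΔTm| = |80 − 68| = 12°C, > 4°C.

|ΔTm| = 12°C; the pair is not acceptable.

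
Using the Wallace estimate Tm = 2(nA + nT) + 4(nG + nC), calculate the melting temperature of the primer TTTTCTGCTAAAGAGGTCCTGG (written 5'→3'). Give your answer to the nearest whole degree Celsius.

Base counts: A=4, T=8, G=6, C=4 (length 22).
Tm = 2·(4+8) + 4·(6+4) = 2·12 + 4·10 = 24 + 40 = 64°C.

64°C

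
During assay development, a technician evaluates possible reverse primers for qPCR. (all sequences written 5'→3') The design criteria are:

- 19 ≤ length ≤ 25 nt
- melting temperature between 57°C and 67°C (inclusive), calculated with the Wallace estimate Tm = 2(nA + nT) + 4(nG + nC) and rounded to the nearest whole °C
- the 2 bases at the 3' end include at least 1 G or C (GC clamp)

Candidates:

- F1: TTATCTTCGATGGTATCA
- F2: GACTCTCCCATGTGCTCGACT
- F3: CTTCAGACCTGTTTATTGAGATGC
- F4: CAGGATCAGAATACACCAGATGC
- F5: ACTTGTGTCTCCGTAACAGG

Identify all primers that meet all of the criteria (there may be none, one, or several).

F2 and F5.

F1 (18 nt, A=4 T=8 G=3 C=3): length 18, outside 19–25 ✗; Tm = 2·12 + 4·6 = 48°C, outside 57–67°C ✗; 3' end CA has 1 G/C ✓ — fails.
F2 (21 nt, A=3 T=6 G=4 C=8): length 21 ✓; Tm = 2·9 + 4·12 = 66°C ✓; 3' end CT has 1 G/C ✓ — passes.
F3 (24 nt, A=5 T=9 G=5 C=5): length 24 ✓; Tm = 2·14 + 4·10 = 68°C, outside 57–67°C ✗; 3' end GC has 2 G/C ✓ — fails.
F4 (23 nt, A=9 T=3 G=5 C=6): length 23 ✓; Tm = 2·12 + 4·11 = 68°C, outside 57–67°C ✗; 3' end GC has 2 G/C ✓ — fails.
F5 (20 nt, A=4 T=6 G=5 C=5): length 20 ✓; Tm = 2·10 + 4·10 = 60°C ✓; 3' end GG has 2 G/C ✓ — passes.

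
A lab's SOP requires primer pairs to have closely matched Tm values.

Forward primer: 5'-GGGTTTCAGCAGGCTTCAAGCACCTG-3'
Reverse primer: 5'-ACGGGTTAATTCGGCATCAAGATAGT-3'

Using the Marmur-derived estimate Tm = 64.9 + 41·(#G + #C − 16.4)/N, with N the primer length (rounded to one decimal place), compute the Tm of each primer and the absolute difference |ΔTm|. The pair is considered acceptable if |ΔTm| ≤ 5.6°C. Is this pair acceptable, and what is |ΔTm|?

|ΔTm| = 6.3°C; the pair is not acceptable.

Forward: G+C = 15, N = 26 → Tm = 64.9 + 41·(15 − 16.4)/26 = 62.7°C.
Reverse: G+C = 11, N = 26 → Tm = 64.9 + 41·(11 − 16.4)/26 = 56.4°C.
|ΔTm| = |62.7 − 56.4| = 6.3°C, > 5.6°C.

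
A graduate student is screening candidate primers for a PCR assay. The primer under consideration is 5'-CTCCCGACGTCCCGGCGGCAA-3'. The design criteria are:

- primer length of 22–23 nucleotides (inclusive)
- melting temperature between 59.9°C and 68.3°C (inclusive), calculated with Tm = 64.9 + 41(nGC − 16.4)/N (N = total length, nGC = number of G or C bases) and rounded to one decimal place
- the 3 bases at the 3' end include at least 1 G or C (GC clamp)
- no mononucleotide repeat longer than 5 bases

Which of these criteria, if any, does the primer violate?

Fails: length.

Base counts: A=3, T=2, G=6, C=10 (length 21).
length: length 21, outside 22–23 ✗
Tm: Tm = 64.9 + 41·(16 − 16.4)/21 = 64.1°C ✓
GC clamp: 3' end CAA has 1 G/C ✓
homopolymer run: longest run = 3 ✓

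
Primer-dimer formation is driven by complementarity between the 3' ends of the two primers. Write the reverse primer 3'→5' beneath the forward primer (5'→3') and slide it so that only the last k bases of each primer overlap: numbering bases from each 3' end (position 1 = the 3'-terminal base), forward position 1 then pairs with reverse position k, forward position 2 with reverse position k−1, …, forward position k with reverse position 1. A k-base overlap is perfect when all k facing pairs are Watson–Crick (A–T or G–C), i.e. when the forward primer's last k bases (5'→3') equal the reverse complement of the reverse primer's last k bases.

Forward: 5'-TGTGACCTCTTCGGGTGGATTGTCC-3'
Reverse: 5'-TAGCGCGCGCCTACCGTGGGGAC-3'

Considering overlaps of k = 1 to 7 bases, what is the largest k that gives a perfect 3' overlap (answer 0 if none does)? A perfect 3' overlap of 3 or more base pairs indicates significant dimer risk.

Longest perfect overlap: 4 complementary base pairs; significant dimer risk (threshold 3).

Last 7 bases (5'→3') — forward …ATTGTCC, reverse …TGGGGAC.
Reverse complement of the reverse primer's last 7 bases: GTCCCCA; its first k bases are the reverse complement of the reverse primer's last k bases, so a perfect k-base overlap needs the forward primer's last k bases to equal them.
Comparing (forward last k vs required): k=1: C vs G ✗; k=2: CC vs GT ✗; k=3: TCC vs GTC ✗; k=4: GTCC vs GTCC ✓; k=5: TGTCC vs GTCCC ✗; k=6: TTGTCC vs GTCCCC ✗; k=7: ATTGTCC vs GTCCCCA ✗.
Only k = 4 is perfect, so the longest perfect 3' overlap is 4.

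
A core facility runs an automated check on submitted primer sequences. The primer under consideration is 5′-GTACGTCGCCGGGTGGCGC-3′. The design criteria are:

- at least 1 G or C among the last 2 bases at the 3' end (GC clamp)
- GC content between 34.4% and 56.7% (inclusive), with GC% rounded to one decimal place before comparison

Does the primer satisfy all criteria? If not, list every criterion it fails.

Fails: GC content.

Base counts: A=1, T=3, G=9, C=6 (length 19).
GC clamp: 3' end GC has 2 G/C ✓
GC content: GC 15/19 = 78.9%, outside 34.4–56.7% ✗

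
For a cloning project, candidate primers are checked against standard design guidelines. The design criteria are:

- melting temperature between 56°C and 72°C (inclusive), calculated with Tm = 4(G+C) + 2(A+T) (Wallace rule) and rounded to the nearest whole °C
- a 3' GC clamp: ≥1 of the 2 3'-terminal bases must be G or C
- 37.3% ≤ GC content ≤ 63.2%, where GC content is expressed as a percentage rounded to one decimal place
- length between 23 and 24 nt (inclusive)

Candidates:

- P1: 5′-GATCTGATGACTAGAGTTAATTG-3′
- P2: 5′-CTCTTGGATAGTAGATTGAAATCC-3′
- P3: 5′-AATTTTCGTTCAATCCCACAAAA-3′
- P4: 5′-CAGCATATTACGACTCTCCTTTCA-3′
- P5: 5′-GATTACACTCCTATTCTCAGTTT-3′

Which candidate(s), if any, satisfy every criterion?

P1 (23 nt, A=7 T=8 G=6 C=2): Tm = 2·15 + 4·8 = 62°C ✓; 3' end TG has 1 G/C ✓; GC 8/23 = 34.8%, outside 37.3–63.2% ✗; length 23 ✓ — fails.
P2 (24 nt, A=7 T=8 G=5 C=4): Tm = 2·15 + 4·9 = 66°C ✓; 3' end CC has 2 G/C ✓; GC 9/24 = 37.5% ✓; length 24 ✓ — passes.
P3 (23 nt, A=9 T=7 G=1 C=6): Tm = 2·16 + 4·7 = 60°C ✓; 3' end AA has 0 G/C, need ≥1 ✗; GC 7/23 = 30.4%, outside 37.3–63.2% ✗; length 23 ✓ — fails.
P4 (24 nt, A=6 T=8 G=2 C=8): Tm = 2·14 + 4·10 = 68°C ✓; 3' end CA has 1 G/C ✓; GC 10/24 = 41.7% ✓; length 24 ✓ — passes.
P5 (23 nt, A=5 T=10 G=2 C=6): Tm = 2·15 + 4·8 = 62°C ✓; 3' end TT has 0 G/C, need ≥1 ✗; GC 8/23 = 34.8%, outside 37.3–63.2% ✗; length 23 ✓ — fails.

P2 and P4.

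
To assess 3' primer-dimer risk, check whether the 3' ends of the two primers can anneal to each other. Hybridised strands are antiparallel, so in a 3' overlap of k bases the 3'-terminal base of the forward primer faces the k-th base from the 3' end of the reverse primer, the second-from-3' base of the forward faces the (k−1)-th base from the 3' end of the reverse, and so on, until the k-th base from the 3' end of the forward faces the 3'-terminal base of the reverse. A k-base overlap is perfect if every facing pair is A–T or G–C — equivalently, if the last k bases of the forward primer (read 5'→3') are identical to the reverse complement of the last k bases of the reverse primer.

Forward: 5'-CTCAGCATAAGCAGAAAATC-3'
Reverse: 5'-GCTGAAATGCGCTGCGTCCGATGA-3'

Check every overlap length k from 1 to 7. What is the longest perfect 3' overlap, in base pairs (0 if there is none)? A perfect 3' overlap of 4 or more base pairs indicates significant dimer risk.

Last 7 bases (5'→3') — forward …GAAAATC, reverse …CCGATGA.
Reverse complement of the reverse primer's last 7 bases: TCATCGG; its first k bases are the reverse complement of the reverse primer's last k bases, so a perfect k-base overlap needs the forward primer's last k bases to equal them.
Comparing (forward last k vs required): k=1: C vs T ✗; k=2: TC vs TC ✓; k=3: ATC vs TCA ✗; k=4: AATC vs TCAT ✗; k=5: AAATC vs TCATC ✗; k=6: AAAATC vs TCATCG ✗; k=7: GAAAATC vs TCATCGG ✗.
Only k = 2 is perfect, so the longest perfect 3' overlap is 2.

Longest perfect overlap: 2 complementary base pairs; below the dimer-risk threshold (threshold 4).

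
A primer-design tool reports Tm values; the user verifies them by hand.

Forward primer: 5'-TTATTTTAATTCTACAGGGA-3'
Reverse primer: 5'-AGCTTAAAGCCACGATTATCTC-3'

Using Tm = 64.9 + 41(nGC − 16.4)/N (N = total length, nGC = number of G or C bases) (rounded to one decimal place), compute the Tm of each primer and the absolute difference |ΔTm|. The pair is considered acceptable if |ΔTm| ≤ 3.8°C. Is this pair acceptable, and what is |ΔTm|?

|ΔTm| = 9.6°C; the pair is not acceptable.

Forward: G+C = 5, N = 20 → Tm = 64.9 + 41·(5 − 16.4)/20 = 41.5°C.
Reverse: G+C = 9, N = 22 → Tm = 64.9 + 41·(9 − 16.4)/22 = 51.1°C.
|ΔTm| = |41.5 − 51.1| = 9.6°C, > 3.8°C.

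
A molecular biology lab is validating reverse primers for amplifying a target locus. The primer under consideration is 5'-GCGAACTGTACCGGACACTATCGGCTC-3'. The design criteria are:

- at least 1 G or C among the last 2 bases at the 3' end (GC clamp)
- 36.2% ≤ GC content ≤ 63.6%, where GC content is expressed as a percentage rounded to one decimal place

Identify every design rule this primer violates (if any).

Meets all criteria.

Base counts: A=6, T=5, G=7, C=9 (length 27).
GC clamp: 3' end TC has 1 G/C ✓
GC content: GC 16/27 = 59.3% ✓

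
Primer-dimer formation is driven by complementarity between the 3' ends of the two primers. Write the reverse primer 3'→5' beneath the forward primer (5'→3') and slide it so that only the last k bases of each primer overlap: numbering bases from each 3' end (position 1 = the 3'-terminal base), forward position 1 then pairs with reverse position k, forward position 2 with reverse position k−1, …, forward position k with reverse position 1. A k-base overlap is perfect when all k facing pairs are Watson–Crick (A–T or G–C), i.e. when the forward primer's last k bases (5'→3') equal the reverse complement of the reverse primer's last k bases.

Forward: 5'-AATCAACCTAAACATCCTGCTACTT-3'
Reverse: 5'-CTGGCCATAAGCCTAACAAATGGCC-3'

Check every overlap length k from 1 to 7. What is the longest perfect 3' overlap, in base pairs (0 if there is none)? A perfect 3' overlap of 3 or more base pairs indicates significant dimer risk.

Longest perfect overlap: 0 complementary base pairs; below the dimer-risk threshold (threshold 3).

Last 7 bases (5'→3') — forward …GCTACTT, reverse …AATGGCC.
Reverse complement of the reverse primer's last 7 bases: GGCCATT; its first k bases are the reverse complement of the reverse primer's last k bases, so a perfect k-base overlap needs the forward primer's last k bases to equal them.
Comparing (forward last k vs required): k=1: T vs G ✗; k=2: TT vs GG ✗; k=3: CTT vs GGC ✗; k=4: ACTT vs GGCC ✗; k=5: TACTT vs GGCCA ✗; k=6: CTACTT vs GGCCAT ✗; k=7: GCTACTT vs GGCCATT ✗.
No overlap length from 1 to 7 is perfect, so the longest perfect 3' overlap is 0.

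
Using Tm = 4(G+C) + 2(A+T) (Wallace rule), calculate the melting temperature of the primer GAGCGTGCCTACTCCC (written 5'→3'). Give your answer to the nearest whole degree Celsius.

54°C

Base counts: A=2, T=3, G=4, C=7 (length 16).
Tm = 2·(2+3) + 4·(4+7) = 2·5 + 4·11 = 10 + 44 = 54°C.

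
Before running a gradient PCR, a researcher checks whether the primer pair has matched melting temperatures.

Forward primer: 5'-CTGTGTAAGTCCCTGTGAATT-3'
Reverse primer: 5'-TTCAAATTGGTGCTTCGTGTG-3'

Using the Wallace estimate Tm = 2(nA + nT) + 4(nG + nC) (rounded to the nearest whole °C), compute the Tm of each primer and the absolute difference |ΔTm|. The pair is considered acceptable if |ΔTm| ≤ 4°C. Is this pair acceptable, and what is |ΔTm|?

Forward: A=4 T=8 G=5 C=4 → Tm = 2·12 + 4·9 = 60°C.
Reverse: A=3 T=9 G=6 C=3 → Tm = 2·12 + 4·9 = 60°C.
|ΔTm| = |60 − 60| = 0°C, ≤ 4°C.

|ΔTm| = 0°C; the pair is acceptable.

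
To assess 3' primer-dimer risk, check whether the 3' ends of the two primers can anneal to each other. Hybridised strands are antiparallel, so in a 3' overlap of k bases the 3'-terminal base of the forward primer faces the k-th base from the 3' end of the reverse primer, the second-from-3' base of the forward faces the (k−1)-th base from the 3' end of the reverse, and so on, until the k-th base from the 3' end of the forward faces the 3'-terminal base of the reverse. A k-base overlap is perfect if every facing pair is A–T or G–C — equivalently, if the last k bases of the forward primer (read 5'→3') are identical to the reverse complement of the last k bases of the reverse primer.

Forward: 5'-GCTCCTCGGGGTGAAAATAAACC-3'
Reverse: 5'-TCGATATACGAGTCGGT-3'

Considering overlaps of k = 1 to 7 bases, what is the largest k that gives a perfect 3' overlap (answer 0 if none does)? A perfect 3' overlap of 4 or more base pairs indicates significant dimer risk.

Last 7 bases (5'→3') — forward …ATAAACC, reverse …AGTCGGT.
Reverse complement of the reverse primer's last 7 bases: ACCGACT; its first k bases are the reverse complement of the reverse primer's last k bases, so a perfect k-base overlap needs the forward primer's last k bases to equal them.
Comparing (forward last k vs required): k=1: C vs A ✗; k=2: CC vs AC ✗; k=3: ACC vs ACC ✓; k=4: AACC vs ACCG ✗; k=5: AAACC vs ACCGA ✗; k=6: TAAACC vs ACCGAC ✗; k=7: ATAAACC vs ACCGACT ✗.
Only k = 3 is perfect, so the longest perfect 3' overlap is 3.

Longest perfect overlap: 3 complementary base pairs; below the dimer-risk threshold (threshold 4).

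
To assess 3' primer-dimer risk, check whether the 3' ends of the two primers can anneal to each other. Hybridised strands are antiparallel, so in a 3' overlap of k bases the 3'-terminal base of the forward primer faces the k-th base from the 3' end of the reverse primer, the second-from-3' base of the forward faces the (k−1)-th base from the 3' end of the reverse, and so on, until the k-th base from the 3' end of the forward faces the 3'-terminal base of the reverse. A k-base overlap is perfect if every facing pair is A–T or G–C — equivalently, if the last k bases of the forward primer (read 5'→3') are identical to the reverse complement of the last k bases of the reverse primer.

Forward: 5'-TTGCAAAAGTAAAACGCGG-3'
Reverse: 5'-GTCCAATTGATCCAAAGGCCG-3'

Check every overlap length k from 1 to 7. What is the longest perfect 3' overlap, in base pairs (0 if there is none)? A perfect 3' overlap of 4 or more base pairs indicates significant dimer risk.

Last 7 bases (5'→3') — forward …AACGCGG, reverse …AAGGCCG.
Reverse complement of the reverse primer's last 7 bases: CGGCCTT; its first k bases are the reverse complement of the reverse primer's last k bases, so a perfect k-base overlap needs the forward primer's last k bases to equal them.
Comparing (forward last k vs required): k=1: G vs C ✗; k=2: GG vs CG ✗; k=3: CGG vs CGG ✓; k=4: GCGG vs CGGC ✗; k=5: CGCGG vs CGGCC ✗; k=6: ACGCGG vs CGGCCT ✗; k=7: AACGCGG vs CGGCCTT ✗.
Only k = 3 is perfect, so the longest perfect 3' overlap is 3.

Longest perfect overlap: 3 complementary base pairs; below the dimer-risk threshold (threshold 4).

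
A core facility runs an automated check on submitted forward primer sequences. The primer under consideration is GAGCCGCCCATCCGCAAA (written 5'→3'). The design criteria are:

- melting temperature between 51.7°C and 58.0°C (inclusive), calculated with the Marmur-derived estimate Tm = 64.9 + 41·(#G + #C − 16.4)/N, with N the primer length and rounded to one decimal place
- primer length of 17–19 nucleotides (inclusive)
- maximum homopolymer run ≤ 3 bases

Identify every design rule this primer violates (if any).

Base counts: A=5, T=1, G=4, C=8 (length 18).
Tm: Tm = 64.9 + 41·(12 − 16.4)/18 = 54.9°C ✓
length: length 18 ✓
homopolymer run: longest run = 3 ✓

Meets all criteria.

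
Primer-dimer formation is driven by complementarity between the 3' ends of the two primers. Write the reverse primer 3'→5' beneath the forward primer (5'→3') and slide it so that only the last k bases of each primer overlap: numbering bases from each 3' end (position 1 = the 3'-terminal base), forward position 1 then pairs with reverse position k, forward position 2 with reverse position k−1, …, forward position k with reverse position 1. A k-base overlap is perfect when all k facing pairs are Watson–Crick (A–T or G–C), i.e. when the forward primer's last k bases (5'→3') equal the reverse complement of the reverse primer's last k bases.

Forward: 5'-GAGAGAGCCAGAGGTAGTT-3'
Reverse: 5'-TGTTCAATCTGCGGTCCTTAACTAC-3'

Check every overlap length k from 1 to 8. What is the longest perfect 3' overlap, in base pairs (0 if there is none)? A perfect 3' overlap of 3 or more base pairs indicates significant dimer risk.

Last 8 bases (5'→3') — forward …AGGTAGTT, reverse …TTAACTAC.
Reverse complement of the reverse primer's last 8 bases: GTAGTTAA; its first k bases are the reverse complement of the reverse primer's last k bases, so a perfect k-base overlap needs the forward primer's last k bases to equal them.
Comparing (forward last k vs required): k=1: T vs G ✗; k=2: TT vs GT ✗; k=3: GTT vs GTA ✗; k=4: AGTT vs GTAG ✗; k=5: TAGTT vs GTAGT ✗; k=6: GTAGTT vs GTAGTT ✓; k=7: GGTAGTT vs GTAGTTA ✗; k=8: AGGTAGTT vs GTAGTTAA ✗.
Only k = 6 is perfect, so the longest perfect 3' overlap is 6.

Longest perfect overlap: 6 complementary base pairs; significant dimer risk (threshold 3).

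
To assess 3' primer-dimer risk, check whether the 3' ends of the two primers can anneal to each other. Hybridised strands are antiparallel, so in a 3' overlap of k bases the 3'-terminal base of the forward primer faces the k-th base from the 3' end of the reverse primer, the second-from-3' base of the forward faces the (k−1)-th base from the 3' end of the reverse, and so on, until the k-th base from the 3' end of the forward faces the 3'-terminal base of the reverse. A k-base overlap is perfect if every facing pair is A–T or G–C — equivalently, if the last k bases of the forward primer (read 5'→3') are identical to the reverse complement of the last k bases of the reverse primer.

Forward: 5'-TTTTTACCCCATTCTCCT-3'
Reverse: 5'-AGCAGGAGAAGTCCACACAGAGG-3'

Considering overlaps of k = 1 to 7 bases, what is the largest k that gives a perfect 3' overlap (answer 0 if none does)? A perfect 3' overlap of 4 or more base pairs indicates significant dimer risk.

Longest perfect overlap: 3 complementary base pairs; below the dimer-risk threshold (threshold 4).

Last 7 bases (5'→3') — forward …TTCTCCT, reverse …ACAGAGG.
Reverse complement of the reverse primer's last 7 bases: CCTCTGT; its first k bases are the reverse complement of the reverse primer's last k bases, so a perfect k-base overlap needs the forward primer's last k bases to equal them.
Comparing (forward last k vs required): k=1: T vs C ✗; k=2: CT vs CC ✗; k=3: CCT vs CCT ✓; k=4: TCCT vs CCTC ✗; k=5: CTCCT vs CCTCT ✗; k=6: TCTCCT vs CCTCTG ✗; k=7: TTCTCCT vs CCTCTGT ✗.
Only k = 3 is perfect, so the longest perfect 3' overlap is 3.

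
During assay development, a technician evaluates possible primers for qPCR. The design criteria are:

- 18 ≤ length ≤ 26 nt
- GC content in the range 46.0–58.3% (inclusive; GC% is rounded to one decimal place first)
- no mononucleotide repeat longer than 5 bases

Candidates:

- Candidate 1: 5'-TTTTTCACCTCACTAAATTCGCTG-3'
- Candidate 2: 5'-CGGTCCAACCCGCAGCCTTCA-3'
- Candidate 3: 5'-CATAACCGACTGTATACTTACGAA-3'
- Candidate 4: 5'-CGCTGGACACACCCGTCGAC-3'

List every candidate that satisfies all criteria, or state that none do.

Candidate 1 (24 nt, A=5 T=10 G=2 C=7): length 24 ✓; GC 9/24 = 37.5%, outside 46.0–58.3% ✗; longest run = 5 ✓ — fails.
Candidate 2 (21 nt, A=4 T=3 G=4 C=10): length 21 ✓; GC 14/21 = 66.7%, outside 46.0–58.3% ✗; longest run = 3 ✓ — fails.
Candidate 3 (24 nt, A=9 T=6 G=3 C=6): length 24 ✓; GC 9/24 = 37.5%, outside 46.0–58.3% ✗; longest run = 2 ✓ — fails.
Candidate 4 (20 nt, A=4 T=2 G=5 C=9): length 20 ✓; GC 14/20 = 70.0%, outside 46.0–58.3% ✗; longest run = 3 ✓ — fails.

None of the candidates satisfy all criteria.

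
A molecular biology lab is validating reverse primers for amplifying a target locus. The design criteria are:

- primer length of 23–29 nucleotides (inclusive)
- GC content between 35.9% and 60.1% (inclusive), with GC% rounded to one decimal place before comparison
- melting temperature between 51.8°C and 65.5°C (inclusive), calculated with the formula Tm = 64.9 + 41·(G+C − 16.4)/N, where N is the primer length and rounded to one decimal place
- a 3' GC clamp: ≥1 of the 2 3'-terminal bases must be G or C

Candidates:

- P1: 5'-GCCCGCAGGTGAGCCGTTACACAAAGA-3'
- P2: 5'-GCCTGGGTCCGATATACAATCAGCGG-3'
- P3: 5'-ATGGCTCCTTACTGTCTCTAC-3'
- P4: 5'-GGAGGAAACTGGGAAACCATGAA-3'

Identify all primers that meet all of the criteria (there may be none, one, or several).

P1 (27 nt, A=8 T=3 G=8 C=8): length 27 ✓; GC 16/27 = 59.3% ✓; Tm = 64.9 + 41·(16 − 16.4)/27 = 64.3°C ✓; 3' end GA has 1 G/C ✓ — passes.
P2 (26 nt, A=6 T=5 G=8 C=7): length 26 ✓; GC 15/26 = 57.7% ✓; Tm = 64.9 + 41·(15 − 16.4)/26 = 62.7°C ✓; 3' end GG has 2 G/C ✓ — passes.
P3 (21 nt, A=3 T=8 G=3 C=7): length 21, outside 23–29 ✗; GC 10/21 = 47.6% ✓; Tm = 64.9 + 41·(10 − 16.4)/21 = 52.4°C ✓; 3' end AC has 1 G/C ✓ — fails.
P4 (23 nt, A=10 T=2 G=8 C=3): length 23 ✓; GC 11/23 = 47.8% ✓; Tm = 64.9 + 41·(11 − 16.4)/23 = 55.3°C ✓; 3' end AA has 0 G/C, need ≥1 ✗ — fails.

P1 and P2.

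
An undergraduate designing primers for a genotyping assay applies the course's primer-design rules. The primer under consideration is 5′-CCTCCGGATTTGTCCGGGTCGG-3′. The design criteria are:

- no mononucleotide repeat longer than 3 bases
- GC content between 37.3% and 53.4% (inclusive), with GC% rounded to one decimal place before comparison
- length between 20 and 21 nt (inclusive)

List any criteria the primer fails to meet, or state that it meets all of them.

Base counts: A=1, T=6, G=8, C=7 (length 22).
homopolymer run: longest run = 3 ✓
GC content: GC 15/22 = 68.2%, outside 37.3–53.4% ✗
length: length 22, outside 20–21 ✗

Fails: GC content, length.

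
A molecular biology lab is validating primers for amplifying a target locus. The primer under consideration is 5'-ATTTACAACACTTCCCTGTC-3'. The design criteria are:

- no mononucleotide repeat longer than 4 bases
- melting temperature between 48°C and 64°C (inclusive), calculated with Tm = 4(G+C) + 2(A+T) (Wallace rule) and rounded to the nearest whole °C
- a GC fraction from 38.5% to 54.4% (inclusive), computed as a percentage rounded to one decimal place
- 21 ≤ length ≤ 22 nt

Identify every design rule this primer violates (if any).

Fails: length.

Base counts: A=5, T=7, G=1, C=7 (length 20).
homopolymer run: longest run = 3 ✓
Tm: Tm = 2·12 + 4·8 = 56°C ✓
GC content: GC 8/20 = 40.0% ✓
length: length 20, outside 21–22 ✗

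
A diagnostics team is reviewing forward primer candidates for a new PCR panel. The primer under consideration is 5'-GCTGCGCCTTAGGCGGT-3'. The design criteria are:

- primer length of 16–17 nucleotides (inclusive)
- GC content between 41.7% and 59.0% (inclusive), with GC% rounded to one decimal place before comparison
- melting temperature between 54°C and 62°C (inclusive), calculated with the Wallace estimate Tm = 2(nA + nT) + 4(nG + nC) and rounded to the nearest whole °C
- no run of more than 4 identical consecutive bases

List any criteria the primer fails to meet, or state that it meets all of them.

Fails: GC content.

Base counts: A=1, T=4, G=7, C=5 (length 17).
length: length 17 ✓
GC content: GC 12/17 = 70.6%, outside 41.7–59.0% ✗
Tm: Tm = 2·5 + 4·12 = 58°C ✓
homopolymer run: longest run = 2 ✓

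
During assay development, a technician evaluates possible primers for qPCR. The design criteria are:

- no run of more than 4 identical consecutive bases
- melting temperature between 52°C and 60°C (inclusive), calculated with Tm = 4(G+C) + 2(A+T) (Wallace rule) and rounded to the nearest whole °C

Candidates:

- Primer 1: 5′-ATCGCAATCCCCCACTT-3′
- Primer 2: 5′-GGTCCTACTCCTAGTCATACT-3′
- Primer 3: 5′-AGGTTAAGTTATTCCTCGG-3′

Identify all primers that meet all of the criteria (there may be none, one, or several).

Primer 1 (17 nt, A=4 T=4 G=1 C=8): longest run = 5, exceeds 4 ✗; Tm = 2·8 + 4·9 = 52°C ✓ — fails.
Primer 2 (21 nt, A=4 T=7 G=3 C=7): longest run = 2 ✓; Tm = 2·11 + 4·10 = 62°C, outside 52–60°C ✗ — fails.
Primer 3 (19 nt, A=4 T=7 G=5 C=3): longest run = 2 ✓; Tm = 2·11 + 4·8 = 54°C ✓ — passes.

Primer 3 only.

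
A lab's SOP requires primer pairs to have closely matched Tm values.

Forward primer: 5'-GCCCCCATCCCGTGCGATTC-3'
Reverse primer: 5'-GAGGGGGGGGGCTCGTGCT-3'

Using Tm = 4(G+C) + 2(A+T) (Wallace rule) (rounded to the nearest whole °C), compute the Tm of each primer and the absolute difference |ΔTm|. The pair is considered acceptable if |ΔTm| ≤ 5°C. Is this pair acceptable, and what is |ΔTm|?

|ΔTm| = 0°C; the pair is acceptable.

Forward: A=2 T=4 G=4 C=10 → Tm = 2·6 + 4·14 = 68°C.
Reverse: A=1 T=3 G=12 C=3 → Tm = 2·4 + 4·15 = 68°C.
|ΔTm| = |68 − 68| = 0°C, ≤ 5°C.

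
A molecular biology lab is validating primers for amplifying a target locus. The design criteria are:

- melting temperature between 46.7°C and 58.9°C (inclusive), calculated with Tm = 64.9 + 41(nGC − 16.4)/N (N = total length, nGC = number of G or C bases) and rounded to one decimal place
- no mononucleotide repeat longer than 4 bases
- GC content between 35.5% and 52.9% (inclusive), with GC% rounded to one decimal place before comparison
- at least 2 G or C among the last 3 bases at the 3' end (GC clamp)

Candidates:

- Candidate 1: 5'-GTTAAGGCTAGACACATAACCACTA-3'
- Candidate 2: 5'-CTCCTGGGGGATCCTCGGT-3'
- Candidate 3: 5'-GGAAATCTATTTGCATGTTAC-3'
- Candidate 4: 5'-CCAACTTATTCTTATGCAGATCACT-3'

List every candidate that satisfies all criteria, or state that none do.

None of the candidates satisfy all criteria.

Candidate 1 (25 nt, A=10 T=5 G=4 C=6): Tm = 64.9 + 41·(10 − 16.4)/25 = 54.4°C ✓; longest run = 2 ✓; GC 10/25 = 40.0% ✓; 3' end CTA has 1 G/C, need ≥2 ✗ — fails.
Candidate 2 (19 nt, A=1 T=5 G=7 C=6): Tm = 64.9 + 41·(13 − 16.4)/19 = 57.6°C ✓; longest run = 5, exceeds 4 ✗; GC 13/19 = 68.4%, outside 35.5–52.9% ✗; 3' end GGT has 2 G/C ✓ — fails.
Candidate 3 (21 nt, A=6 T=8 G=4 C=3): Tm = 64.9 + 41·(7 − 16.4)/21 = 46.5°C, outside 46.7–58.9°C ✗; longest run = 3 ✓; GC 7/21 = 33.3%, outside 35.5–52.9% ✗; 3' end TAC has 1 G/C, need ≥2 ✗ — fails.
Candidate 4 (25 nt, A=7 T=9 G=2 C=7): Tm = 64.9 + 41·(9 − 16.4)/25 = 52.8°C ✓; longest run = 2 ✓; GC 9/25 = 36.0% ✓; 3' end ACT has 1 G/C, need ≥2 ✗ — fails.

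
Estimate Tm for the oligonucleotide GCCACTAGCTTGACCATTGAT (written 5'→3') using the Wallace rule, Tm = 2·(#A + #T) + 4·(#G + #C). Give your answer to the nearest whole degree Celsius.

62°C

Base counts: A=5, T=6, G=4, C=6 (length 21).
Tm = 2·(5+6) + 4·(4+6) = 2·11 + 4·10 = 22 + 40 = 62°C.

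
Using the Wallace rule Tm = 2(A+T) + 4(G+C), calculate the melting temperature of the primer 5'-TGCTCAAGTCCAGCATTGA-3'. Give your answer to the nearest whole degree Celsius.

Base counts: A=5, T=5, G=4, C=5 (length 19).
Tm = 2·(5+5) + 4·(4+5) = 2·10 + 4·9 = 20 + 36 = 56°C.

56°C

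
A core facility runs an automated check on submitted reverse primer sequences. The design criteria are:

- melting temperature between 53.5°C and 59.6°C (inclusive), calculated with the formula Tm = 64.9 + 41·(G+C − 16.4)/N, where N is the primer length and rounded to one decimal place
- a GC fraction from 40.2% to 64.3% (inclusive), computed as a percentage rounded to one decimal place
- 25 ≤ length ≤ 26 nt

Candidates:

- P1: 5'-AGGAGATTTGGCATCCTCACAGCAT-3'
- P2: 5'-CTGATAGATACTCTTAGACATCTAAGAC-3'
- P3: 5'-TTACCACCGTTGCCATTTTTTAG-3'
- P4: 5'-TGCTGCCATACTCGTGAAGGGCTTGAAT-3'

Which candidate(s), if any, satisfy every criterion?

P1 only.

P1 (25 nt, A=7 T=6 G=6 C=6): Tm = 64.9 + 41·(12 − 16.4)/25 = 57.7°C ✓; GC 12/25 = 48.0% ✓; length 25 ✓ — passes.
P2 (28 nt, A=10 T=8 G=4 C=6): Tm = 64.9 + 41·(10 − 16.4)/28 = 55.5°C ✓; GC 10/28 = 35.7%, outside 40.2–64.3% ✗; length 28, outside 25–26 ✗ — fails.
P3 (23 nt, A=4 T=10 G=3 C=6): Tm = 64.9 + 41·(9 − 16.4)/23 = 51.7°C, outside 53.5–59.6°C ✗; GC 9/23 = 39.1%, outside 40.2–64.3% ✗; length 23, outside 25–26 ✗ — fails.
P4 (28 nt, A=6 T=8 G=8 C=6): Tm = 64.9 + 41·(14 − 16.4)/28 = 61.4°C, outside 53.5–59.6°C ✗; GC 14/28 = 50.0% ✓; length 28, outside 25–26 ✗ — fails.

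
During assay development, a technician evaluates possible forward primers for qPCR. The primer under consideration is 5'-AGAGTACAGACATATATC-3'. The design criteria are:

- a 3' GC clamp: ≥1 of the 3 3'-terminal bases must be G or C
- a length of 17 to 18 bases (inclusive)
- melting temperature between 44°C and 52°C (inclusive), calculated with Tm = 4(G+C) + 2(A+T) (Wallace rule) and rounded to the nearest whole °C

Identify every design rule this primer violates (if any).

Meets all criteria.

Base counts: A=8, T=4, G=3, C=3 (length 18).
GC clamp: 3' end ATC has 1 G/C ✓
length: length 18 ✓
Tm: Tm = 2·12 + 4·6 = 48°C ✓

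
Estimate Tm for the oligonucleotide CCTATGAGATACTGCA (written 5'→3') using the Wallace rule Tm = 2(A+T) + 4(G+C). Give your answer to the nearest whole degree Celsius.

46°C

Base counts: A=5, T=4, G=3, C=4 (length 16).
Tm = 2·(5+4) + 4·(3+4) = 2·9 + 4·7 = 18 + 28 = 46°C.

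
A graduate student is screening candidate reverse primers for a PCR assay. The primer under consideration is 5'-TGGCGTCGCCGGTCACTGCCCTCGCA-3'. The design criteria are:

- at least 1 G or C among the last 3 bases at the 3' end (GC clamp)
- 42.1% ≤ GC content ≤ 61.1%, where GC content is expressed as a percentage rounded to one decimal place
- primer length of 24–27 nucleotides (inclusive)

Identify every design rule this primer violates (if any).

Base counts: A=2, T=5, G=8, C=11 (length 26).
GC clamp: 3' end GCA has 2 G/C ✓
GC content: GC 19/26 = 73.1%, outside 42.1–61.1% ✗
length: length 26 ✓

Fails: GC content.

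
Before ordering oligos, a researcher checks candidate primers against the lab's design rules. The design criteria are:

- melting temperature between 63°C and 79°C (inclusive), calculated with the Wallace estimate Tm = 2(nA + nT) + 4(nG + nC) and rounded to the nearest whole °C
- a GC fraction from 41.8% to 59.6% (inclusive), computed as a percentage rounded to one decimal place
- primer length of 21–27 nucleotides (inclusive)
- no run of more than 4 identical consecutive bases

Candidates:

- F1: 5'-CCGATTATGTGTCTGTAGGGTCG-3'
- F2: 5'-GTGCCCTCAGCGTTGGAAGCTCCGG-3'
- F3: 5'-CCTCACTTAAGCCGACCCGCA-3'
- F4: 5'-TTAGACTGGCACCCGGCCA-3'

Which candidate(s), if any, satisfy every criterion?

F1 (23 nt, A=3 T=8 G=8 C=4): Tm = 2·11 + 4·12 = 70°C ✓; GC 12/23 = 52.2% ✓; length 23 ✓; longest run = 3 ✓ — passes.
F2 (25 nt, A=3 T=5 G=9 C=8): Tm = 2·8 + 4·17 = 84°C, outside 63–79°C ✗; GC 17/25 = 68.0%, outside 41.8–59.6% ✗; length 25 ✓; longest run = 3 ✓ — fails.
F3 (21 nt, A=5 T=3 G=3 C=10): Tm = 2·8 + 4·13 = 68°C ✓; GC 13/21 = 61.9%, outside 41.8–59.6% ✗; length 21 ✓; longest run = 3 ✓ — fails.
F4 (19 nt, A=4 T=3 G=5 C=7): Tm = 2·7 + 4·12 = 62°C, outside 63–79°C ✗; GC 12/19 = 63.2%, outside 41.8–59.6% ✗; length 19, outside 21–27 ✗; longest run = 3 ✓ — fails.

F1 only.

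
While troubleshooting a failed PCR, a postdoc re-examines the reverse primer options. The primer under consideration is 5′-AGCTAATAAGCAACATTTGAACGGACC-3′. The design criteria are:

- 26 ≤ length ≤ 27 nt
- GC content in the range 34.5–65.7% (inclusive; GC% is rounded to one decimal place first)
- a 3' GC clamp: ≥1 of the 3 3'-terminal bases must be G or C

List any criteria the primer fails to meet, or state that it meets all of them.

Base counts: A=11, T=5, G=5, C=6 (length 27).
length: length 27 ✓
GC content: GC 11/27 = 40.7% ✓
GC clamp: 3' end ACC has 2 G/C ✓

Meets all criteria.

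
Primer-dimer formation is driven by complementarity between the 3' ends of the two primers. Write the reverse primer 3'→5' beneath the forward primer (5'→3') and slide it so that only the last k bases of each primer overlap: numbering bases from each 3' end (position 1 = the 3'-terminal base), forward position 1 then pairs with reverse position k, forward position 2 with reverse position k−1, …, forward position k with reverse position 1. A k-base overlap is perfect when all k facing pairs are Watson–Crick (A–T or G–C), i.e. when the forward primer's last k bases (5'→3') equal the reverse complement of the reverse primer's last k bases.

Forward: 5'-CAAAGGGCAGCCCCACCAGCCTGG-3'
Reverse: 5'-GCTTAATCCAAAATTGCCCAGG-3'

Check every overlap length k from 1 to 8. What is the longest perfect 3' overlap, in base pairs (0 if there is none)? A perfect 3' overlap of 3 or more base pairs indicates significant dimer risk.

Longest perfect overlap: 5 complementary base pairs; significant dimer risk (threshold 3).

Last 8 bases (5'→3') — forward …CAGCCTGG, reverse …TGCCCAGG.
Reverse complement of the reverse primer's last 8 bases: CCTGGGCA; its first k bases are the reverse complement of the reverse primer's last k bases, so a perfect k-base overlap needs the forward primer's last k bases to equal them.
Comparing (forward last k vs required): k=1: G vs C ✗; k=2: GG vs CC ✗; k=3: TGG vs CCT ✗; k=4: CTGG vs CCTG ✗; k=5: CCTGG vs CCTGG ✓; k=6: GCCTGG vs CCTGGG ✗; k=7: AGCCTGG vs CCTGGGC ✗; k=8: CAGCCTGG vs CCTGGGCA ✗.
Only k = 5 is perfect, so the longest perfect 3' overlap is 5.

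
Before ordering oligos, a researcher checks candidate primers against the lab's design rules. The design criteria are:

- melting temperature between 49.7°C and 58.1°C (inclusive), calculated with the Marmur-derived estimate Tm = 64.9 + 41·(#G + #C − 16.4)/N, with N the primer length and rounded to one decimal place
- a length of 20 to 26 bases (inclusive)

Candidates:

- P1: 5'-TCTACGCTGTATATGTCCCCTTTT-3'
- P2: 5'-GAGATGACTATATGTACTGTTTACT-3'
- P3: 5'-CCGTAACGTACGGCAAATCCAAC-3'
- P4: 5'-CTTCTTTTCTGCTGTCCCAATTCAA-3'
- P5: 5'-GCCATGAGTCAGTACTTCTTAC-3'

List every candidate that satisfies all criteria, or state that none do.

P1 (24 nt, A=3 T=11 G=3 C=7): Tm = 64.9 + 41·(10 − 16.4)/24 = 54.0°C ✓; length 24 ✓ — passes.
P2 (25 nt, A=7 T=10 G=5 C=3): Tm = 64.9 + 41·(8 − 16.4)/25 = 51.1°C ✓; length 25 ✓ — passes.
P3 (23 nt, A=8 T=3 G=4 C=8): Tm = 64.9 + 41·(12 − 16.4)/23 = 57.1°C ✓; length 23 ✓ — passes.
P4 (25 nt, A=4 T=11 G=2 C=8): Tm = 64.9 + 41·(10 − 16.4)/25 = 54.4°C ✓; length 25 ✓ — passes.
P5 (22 nt, A=5 T=7 G=4 C=6): Tm = 64.9 + 41·(10 − 16.4)/22 = 53.0°C ✓; length 22 ✓ — passes.

P1, P2, P3, P4 and P5.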